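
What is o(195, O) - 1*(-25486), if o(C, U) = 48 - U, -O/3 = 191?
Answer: 26107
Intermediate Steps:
O = -573 (O = -3*191 = -573)
o(195, O) - 1*(-25486) = (48 - 1*(-573)) - 1*(-25486) = (48 + 573) + 25486 = 621 + 25486 = 26107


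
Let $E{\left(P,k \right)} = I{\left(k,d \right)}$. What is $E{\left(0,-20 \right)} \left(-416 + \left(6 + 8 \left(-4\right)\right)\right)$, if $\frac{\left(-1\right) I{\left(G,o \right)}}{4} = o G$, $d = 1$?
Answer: $-35360$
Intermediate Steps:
$I{\left(G,o \right)} = - 4 G o$ ($I{\left(G,o \right)} = - 4 o G = - 4 G o$)
$E{\left(P,k \right)} = - 4 k$ ($E{\left(P,k \right)} = \left(-4\right) k 1 = - 4 k$)
$E{\left(0,-20 \right)} \left(-416 + \left(6 + 8 \left(-4\right)\right)\right) = \left(-4\right) \left(-20\right) \left(-416 + \left(6 + 8 \left(-4\right)\right)\right) = 80 \left(-416 + \left(6 - 32\right)\right) = 80 \left(-416 - 26\right) = 80 \left(-442\right) = -35360$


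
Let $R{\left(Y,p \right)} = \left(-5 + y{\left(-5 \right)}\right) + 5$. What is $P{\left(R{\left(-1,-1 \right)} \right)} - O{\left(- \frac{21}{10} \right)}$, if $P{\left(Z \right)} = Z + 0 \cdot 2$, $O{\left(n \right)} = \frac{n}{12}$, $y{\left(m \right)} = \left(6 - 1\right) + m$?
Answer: $\frac{7}{40} \approx 0.175$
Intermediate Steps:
$y{\left(m \right)} = 5 + m$
$R{\left(Y,p \right)} = 0$ ($R{\left(Y,p \right)} = \left(-5 + \left(5 - 5\right)\right) + 5 = \left(-5 + 0\right) + 5 = -5 + 5 = 0$)
$O{\left(n \right)} = \frac{n}{12}$ ($O{\left(n \right)} = n \frac{1}{12} = \frac{n}{12}$)
$P{\left(Z \right)} = Z$ ($P{\left(Z \right)} = Z + 0 = Z$)
$P{\left(R{\left(-1,-1 \right)} \right)} - O{\left(- \frac{21}{10} \right)} = 0 - \frac{\left(-21\right) \frac{1}{10}}{12} = 0 - \frac{1}{12} \left(- \frac{21}{10}\right) = 0 - - \frac{7}{40} = 0 + \frac{7}{40} = \frac{7}{40}$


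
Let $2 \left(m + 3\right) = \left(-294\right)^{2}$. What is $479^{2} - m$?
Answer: $186226$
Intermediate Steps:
$m = 43215$ ($m = -3 + \frac{\left(-294\right)^{2}}{2} = -3 + \frac{1}{2} \cdot 86436 = -3 + 43218 = 43215$)
$479^{2} - m = 479^{2} - 43215 = 229441 - 43215 = 186226$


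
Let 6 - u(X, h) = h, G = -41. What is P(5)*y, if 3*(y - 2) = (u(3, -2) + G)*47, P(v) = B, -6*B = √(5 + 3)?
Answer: 515*√2/3 ≈ 242.77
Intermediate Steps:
u(X, h) = 6 - h
B = -√2/3 (B = -√(5 + 3)/6 = -√2/3 ≈ -0.47140)
P(v) = -√2/3
y = -515 (y = 2 + (((6 - 1*(-2)) - 41)*47)/3 = 2 + (((6 + 2) - 41)*47)/3 = 2 + ((8 - 41)*47)/3 = 2 + (-33*47)/3 = 2 + (⅓)*(-1551) = 2 - 517 = -515)
P(5)*y = -√2/3*(-515) = 515*√2/3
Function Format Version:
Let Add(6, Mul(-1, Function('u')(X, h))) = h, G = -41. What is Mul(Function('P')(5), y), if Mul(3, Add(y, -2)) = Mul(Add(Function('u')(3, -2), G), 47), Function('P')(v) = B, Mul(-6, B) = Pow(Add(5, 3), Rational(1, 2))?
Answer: Mul(Rational(515, 3), Pow(2, Rational(1, 2))) ≈ 242.77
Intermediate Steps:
Function('u')(X, h) = Add(6, Mul(-1, h))
B = Mul(Rational(-1, 3), Pow(2, Rational(1, 2))) (B = Mul(Rational(-1, 6), Pow(Add(5, 3), Rational(1, 2))) = Mul(Rational(-1, 6), Pow(8, Rational(1, 2))) = Mul(Rational(-1, 6), Mul(2, Pow(2, Rational(1, 2)))) = Mul(Rational(-1, 3), Pow(2, Rational(1, 2))) ≈ -0.47140)
Function('P')(v) = Mul(Rational(-1, 3), Pow(2, Rational(1, 2)))
y = -515 (y = Add(2, Mul(Rational(1, 3), Mul(Add(Add(6, Mul(-1, -2)), -41), 47))) = Add(2, Mul(Rational(1, 3), Mul(Add(Add(6, 2), -41), 47))) = Add(2, Mul(Rational(1, 3), Mul(Add(8, -41), 47))) = Add(2, Mul(Rational(1, 3), Mul(-33, 47))) = Add(2, Mul(Rational(1, 3), -1551)) = Add(2, -517) = -515)
Mul(Function('P')(5), y) = Mul(Mul(Rational(-1, 3), Pow(2, Rational(1, 2))), -515) = Mul(Rational(515, 3), Pow(2, Rational(1, 2)))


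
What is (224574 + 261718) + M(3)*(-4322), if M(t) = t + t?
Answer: 460360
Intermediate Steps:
M(t) = 2*t
(224574 + 261718) + M(3)*(-4322) = (224574 + 261718) + (2*3)*(-4322) = 486292 + 6*(-4322) = 486292 - 25932 = 460360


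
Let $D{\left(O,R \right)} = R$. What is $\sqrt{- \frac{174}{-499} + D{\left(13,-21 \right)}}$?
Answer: $\frac{3 i \sqrt{571355}}{499} \approx 4.5444 i$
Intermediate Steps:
$\sqrt{- \frac{174}{-499} + D{\left(13,-21 \right)}} = \sqrt{- \frac{174}{-499} - 21} = \sqrt{\left(-174\right) \left(- \frac{1}{499}\right) - 21} = \sqrt{\frac{174}{499} - 21} = \sqrt{- \frac{10305}{499}} = \frac{3 i \sqrt{571355}}{499}$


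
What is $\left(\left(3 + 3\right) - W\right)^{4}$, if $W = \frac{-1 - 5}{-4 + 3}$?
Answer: $0$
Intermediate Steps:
$W = 6$ ($W = - \frac{6}{-1} = \left(-6\right) \left(-1\right) = 6$)
$\left(\left(3 + 3\right) - W\right)^{4} = \left(\left(3 + 3\right) - 6\right)^{4} = \left(6 - 6\right)^{4} = 0^{4} = 0$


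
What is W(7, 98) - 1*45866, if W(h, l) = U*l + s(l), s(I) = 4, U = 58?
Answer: -40178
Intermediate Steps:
W(h, l) = 4 + 58*l (W(h, l) = 58*l + 4 = 4 + 58*l)
W(7, 98) - 1*45866 = (4 + 58*98) - 1*45866 = (4 + 5684) - 45866 = 5688 - 45866 = -40178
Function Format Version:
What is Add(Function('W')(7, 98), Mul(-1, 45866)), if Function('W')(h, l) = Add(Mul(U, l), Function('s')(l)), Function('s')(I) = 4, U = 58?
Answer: -40178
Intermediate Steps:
Function('W')(h, l) = Add(4, Mul(58, l)) (Function('W')(h, l) = Add(Mul(58, l), 4) = Add(4, Mul(58, l)))
Add(Function('W')(7, 98), Mul(-1, 45866)) = Add(Add(4, Mul(58, 98)), Mul(-1, 45866)) = Add(Add(4, 5684), -45866) = Add(5688, -45866) = -40178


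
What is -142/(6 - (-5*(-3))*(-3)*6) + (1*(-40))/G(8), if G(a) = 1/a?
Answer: -44231/138 ≈ -320.51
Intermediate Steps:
-142/(6 - (-5*(-3))*(-3)*6) + (1*(-40))/G(8) = -142/(6 - (-5*(-3))*(-3)*6) + (1*(-40))/(1/8) = -142/(6 - 15*(-3)*6) - 40/1/8 = -142/(6 - 1*(-45)*6) - 40*8 = -142/(6 + 45*6) - 320 = -142/(6 + 270) - 320 = -142/276 - 320 = -142*1/276 - 320 = -71/138 - 320 = -44231/138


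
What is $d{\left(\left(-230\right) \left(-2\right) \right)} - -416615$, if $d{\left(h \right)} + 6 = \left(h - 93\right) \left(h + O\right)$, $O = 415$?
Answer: $737734$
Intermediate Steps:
$d{\left(h \right)} = -6 + \left(-93 + h\right) \left(415 + h\right)$ ($d{\left(h \right)} = -6 + \left(h - 93\right) \left(h + 415\right) = -6 + \left(-93 + h\right) \left(415 + h\right)$)
$d{\left(\left(-230\right) \left(-2\right) \right)} - -416615 = \left(-38601 + \left(\left(-230\right) \left(-2\right)\right)^{2} + 322 \left(\left(-230\right) \left(-2\right)\right)\right) - -416615 = \left(-38601 + 460^{2} + 322 \cdot 460\right) + 416615 = \left(-38601 + 211600 + 148120\right) + 416615 = 321119 + 416615 = 737734$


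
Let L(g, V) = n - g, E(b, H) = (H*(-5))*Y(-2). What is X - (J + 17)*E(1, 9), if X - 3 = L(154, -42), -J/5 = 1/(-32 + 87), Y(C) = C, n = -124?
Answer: -19765/11 ≈ -1796.8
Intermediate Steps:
J = -1/11 (J = -5/(-32 + 87) = -5/55 = -5*1/55 = -1/11 ≈ -0.090909)
E(b, H) = 10*H (E(b, H) = (H*(-5))*(-2) = -5*H*(-2) = 10*H)
L(g, V) = -124 - g
X = -275 (X = 3 + (-124 - 1*154) = 3 + (-124 - 154) = 3 - 278 = -275)
X - (J + 17)*E(1, 9) = -275 - (-1/11 + 17)*10*9 = -275 - 186*90/11 = -275 - 1*16740/11 = -275 - 16740/11 = -19765/11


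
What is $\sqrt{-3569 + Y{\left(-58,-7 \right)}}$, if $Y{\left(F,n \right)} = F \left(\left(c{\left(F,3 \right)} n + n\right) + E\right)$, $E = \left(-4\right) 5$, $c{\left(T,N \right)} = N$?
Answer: $i \sqrt{785} \approx 28.018 i$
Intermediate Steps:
$E = -20$
$Y{\left(F,n \right)} = F \left(-20 + 4 n\right)$ ($Y{\left(F,n \right)} = F \left(\left(3 n + n\right) - 20\right) = F \left(4 n - 20\right) = F \left(-20 + 4 n\right)$)
$\sqrt{-3569 + Y{\left(-58,-7 \right)}} = \sqrt{-3569 + 4 \left(-58\right) \left(-5 - 7\right)} = \sqrt{-3569 + 4 \left(-58\right) \left(-12\right)} = \sqrt{-3569 + 2784} = \sqrt{-785} = i \sqrt{785}$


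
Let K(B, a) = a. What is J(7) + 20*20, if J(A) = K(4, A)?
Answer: 407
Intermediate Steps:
J(A) = A
J(7) + 20*20 = 7 + 20*20 = 7 + 400 = 407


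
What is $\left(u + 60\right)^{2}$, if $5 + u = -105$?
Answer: $2500$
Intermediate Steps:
$u = -110$ ($u = -5 - 105 = -110$)
$\left(u + 60\right)^{2} = \left(-110 + 60\right)^{2} = \left(-50\right)^{2} = 2500$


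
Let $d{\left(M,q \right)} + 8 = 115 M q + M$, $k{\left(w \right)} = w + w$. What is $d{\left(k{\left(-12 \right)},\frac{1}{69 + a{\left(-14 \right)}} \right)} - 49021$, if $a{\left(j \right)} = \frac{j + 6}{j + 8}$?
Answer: $- \frac{10358463}{211} \approx -49092.0$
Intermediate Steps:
$a{\left(j \right)} = \frac{6 + j}{8 + j}$
$k{\left(w \right)} = 2 w$
$d{\left(M,q \right)} = -8 + M + 115 M q$ ($d{\left(M,q \right)} = -8 + \left(115 M q + M\right) = -8 + \left(M + 115 M q\right) = -8 + M + 115 M q$)
$d{\left(k{\left(-12 \right)},\frac{1}{69 + a{\left(-14 \right)}} \right)} - 49021 = \left(-8 + 2 \left(-12\right) + \frac{115 \cdot 2 \left(-12\right)}{69 + \frac{6 - 14}{8 - 14}}\right) - 49021 = \left(-8 - 24 + 115 \left(-24\right) \frac{1}{69 + \frac{1}{-6} \left(-8\right)}\right) - 49021 = \left(-8 - 24 + 115 \left(-24\right) \frac{1}{69 - - \frac{4}{3}}\right) - 49021 = \left(-8 - 24 + 115 \left(-24\right) \frac{1}{69 + \frac{4}{3}}\right) - 49021 = \left(-8 - 24 + 115 \left(-24\right) \frac{1}{\frac{211}{3}}\right) - 49021 = \left(-8 - 24 + 115 \left(-24\right) \frac{3}{211}\right) - 49021 = \left(-8 - 24 - \frac{8280}{211}\right) - 49021 = - \frac{15032}{211} - 49021 = - \frac{10358463}{211}$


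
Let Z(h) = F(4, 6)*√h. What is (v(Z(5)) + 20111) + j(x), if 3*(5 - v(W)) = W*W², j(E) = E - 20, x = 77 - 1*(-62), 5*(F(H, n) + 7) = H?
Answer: 20235 + 29791*√5/75 ≈ 21123.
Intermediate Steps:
F(H, n) = -7 + H/5
x = 139 (x = 77 + 62 = 139)
j(E) = -20 + E
Z(h) = -31*√h/5 (Z(h) = (-7 + (⅕)*4)*√h = (-7 + ⅘)*√h = -31*√h/5)
v(W) = 5 - W³/3 (v(W) = 5 - W*W²/3 = 5 - W³/3)
(v(Z(5)) + 20111) + j(x) = ((5 - (-29791*√5/25)/3) + 20111) + (-20 + 139) = ((5 - (-29791)*√5/75) + 20111) + 119 = ((5 + 29791*√5/75) + 20111) + 119 = (20116 + 29791*√5/75) + 119 = 20235 + 29791*√5/75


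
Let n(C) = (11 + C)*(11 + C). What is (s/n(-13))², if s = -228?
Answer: 3249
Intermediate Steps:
n(C) = (11 + C)²
(s/n(-13))² = (-228/(11 - 13)²)² = (-228/((-2)²))² = (-228/4)² = (-228*¼)² = (-57)² = 3249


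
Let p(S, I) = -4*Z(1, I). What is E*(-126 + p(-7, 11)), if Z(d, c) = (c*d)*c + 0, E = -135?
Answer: 82350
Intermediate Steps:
Z(d, c) = d*c**2 (Z(d, c) = d*c**2 + 0 = d*c**2)
p(S, I) = -4*I**2
E*(-126 + p(-7, 11)) = -135*(-126 - 4*11**2) = -135*(-126 - 4*121) = -135*(-126 - 484) = -135*(-610) = 82350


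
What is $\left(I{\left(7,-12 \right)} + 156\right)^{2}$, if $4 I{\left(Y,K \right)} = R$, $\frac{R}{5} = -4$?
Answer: $22801$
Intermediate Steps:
$R = -20$ ($R = 5 \left(-4\right) = -20$)
$I{\left(Y,K \right)} = -5$ ($I{\left(Y,K \right)} = \frac{1}{4} \left(-20\right) = -5$)
$\left(I{\left(7,-12 \right)} + 156\right)^{2} = \left(-5 + 156\right)^{2} = 151^{2} = 22801$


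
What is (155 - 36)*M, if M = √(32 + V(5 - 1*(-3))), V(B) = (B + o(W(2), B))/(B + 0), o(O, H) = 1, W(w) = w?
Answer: 119*√530/4 ≈ 684.90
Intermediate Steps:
V(B) = (1 + B)/B (V(B) = (B + 1)/(B + 0) = (1 + B)/B)
M = √530/4 (M = √(32 + (1 + (5 - 1*(-3)))/(5 - 1*(-3))) = √(32 + (1 + (5 + 3))/(5 + 3)) = √(32 + (1 + 8)/8) = √(32 + (⅛)*9) = √(32 + 9/8) = √(265/8) = √530/4 ≈ 5.7554)
(155 - 36)*M = (155 - 36)*(√530/4) = 119*(√530/4) = 119*√530/4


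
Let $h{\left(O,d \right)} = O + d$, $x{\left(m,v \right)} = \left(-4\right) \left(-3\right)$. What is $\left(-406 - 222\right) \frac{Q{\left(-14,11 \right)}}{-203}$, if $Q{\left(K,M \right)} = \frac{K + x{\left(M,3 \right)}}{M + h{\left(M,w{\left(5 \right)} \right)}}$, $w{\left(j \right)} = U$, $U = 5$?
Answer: $- \frac{1256}{5481} \approx -0.22916$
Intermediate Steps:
$x{\left(m,v \right)} = 12$
$w{\left(j \right)} = 5$
$Q{\left(K,M \right)} = \frac{12 + K}{5 + 2 M}$ ($Q{\left(K,M \right)} = \frac{K + 12}{M + \left(M + 5\right)} = \frac{12 + K}{M + \left(5 + M\right)} = \frac{12 + K}{5 + 2 M}$)
$\left(-406 - 222\right) \frac{Q{\left(-14,11 \right)}}{-203} = \left(-406 - 222\right) \frac{\frac{1}{5 + 2 \cdot 11} \left(12 - 14\right)}{-203} = - 628 \frac{1}{5 + 22} \left(-2\right) \left(- \frac{1}{203}\right) = - 628 \cdot \frac{1}{27} \left(-2\right) \left(- \frac{1}{203}\right) = - 628 \left(\left(- \frac{2}{27}\right) \left(- \frac{1}{203}\right)\right) = \left(-628\right) \frac{2}{5481} = - \frac{1256}{5481}$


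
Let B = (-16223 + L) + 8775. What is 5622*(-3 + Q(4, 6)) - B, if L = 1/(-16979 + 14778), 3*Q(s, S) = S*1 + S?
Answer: 28767071/2201 ≈ 13070.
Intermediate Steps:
Q(s, S) = 2*S/3 (Q(s, S) = (S*1 + S)/3 = (S + S)/3 = (2*S)/3 = 2*S/3)
L = -1/2201 (L = 1/(-2201) = -1/2201 ≈ -0.00045434)
B = -16393049/2201 (B = (-16223 - 1/2201) + 8775 = -35706824/2201 + 8775 = -16393049/2201 ≈ -7448.0)
5622*(-3 + Q(4, 6)) - B = 5622*(-3 + (⅔)*6) - 1*(-16393049/2201) = 5622*(-3 + 4) + 16393049/2201 = 5622*1 + 16393049/2201 = 5622 + 16393049/2201 = 28767071/2201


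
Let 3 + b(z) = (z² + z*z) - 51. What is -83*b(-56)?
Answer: -516094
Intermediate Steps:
b(z) = -54 + 2*z² (b(z) = -3 + ((z² + z*z) - 51) = -3 + ((z² + z²) - 51) = -3 + (2*z² - 51) = -3 + (-51 + 2*z²) = -54 + 2*z²)
-83*b(-56) = -83*(-54 + 2*(-56)²) = -83*(-54 + 2*3136) = -83*(-54 + 6272) = -83*6218 = -516094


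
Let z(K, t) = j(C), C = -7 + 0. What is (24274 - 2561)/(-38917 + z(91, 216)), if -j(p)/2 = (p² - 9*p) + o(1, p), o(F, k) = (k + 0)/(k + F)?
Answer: -65139/117430 ≈ -0.55470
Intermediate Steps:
C = -7
o(F, k) = k/(F + k)
j(p) = -2*p² + 18*p - 2*p/(1 + p) (j(p) = -2*((p² - 9*p) + p/(1 + p)) = -2*(p² - 9*p + p/(1 + p)) = -2*p² + 18*p - 2*p/(1 + p))
z(K, t) = -679/3 (z(K, t) = 2*(-7)*(-1 + (1 - 7)*(9 - 1*(-7)))/(1 - 7) = 2*(-7)*(-1 - 6*(9 + 7))/(-6) = 2*(-7)*(-⅙)*(-1 - 6*16) = 2*(-7)*(-⅙)*(-1 - 96) = 2*(-7)*(-⅙)*(-97) = -679/3)
(24274 - 2561)/(-38917 + z(91, 216)) = (24274 - 2561)/(-38917 - 679/3) = 21713/(-117430/3) = 21713*(-3/117430) = -65139/117430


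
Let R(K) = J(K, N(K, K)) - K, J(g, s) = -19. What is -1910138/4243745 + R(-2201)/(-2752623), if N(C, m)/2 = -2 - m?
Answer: -5267149643564/11681430093135 ≈ -0.45090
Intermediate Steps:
N(C, m) = -4 - 2*m (N(C, m) = 2*(-2 - m) = -4 - 2*m)
R(K) = -19 - K
-1910138/4243745 + R(-2201)/(-2752623) = -1910138/4243745 + (-19 - 1*(-2201))/(-2752623) = -1910138*1/4243745 + (-19 + 2201)*(-1/2752623) = -1910138/4243745 + 2182*(-1/2752623) = -1910138/4243745 - 2182/2752623 = -5267149643564/11681430093135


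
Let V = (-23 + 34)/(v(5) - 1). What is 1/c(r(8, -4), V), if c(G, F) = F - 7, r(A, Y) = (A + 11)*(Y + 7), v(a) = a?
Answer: -4/17 ≈ -0.23529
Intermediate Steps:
r(A, Y) = (7 + Y)*(11 + A) (r(A, Y) = (11 + A)*(7 + Y) = (7 + Y)*(11 + A))
V = 11/4 (V = (-23 + 34)/(5 - 1) = 11/4 ≈ 2.7500)
c(G, F) = -7 + F
1/c(r(8, -4), V) = 1/(-7 + 11/4) = 1/(-17/4) = -4/17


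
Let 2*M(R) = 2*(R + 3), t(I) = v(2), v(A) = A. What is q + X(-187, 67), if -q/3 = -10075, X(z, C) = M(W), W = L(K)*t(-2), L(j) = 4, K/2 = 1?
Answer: 30236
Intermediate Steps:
t(I) = 2
K = 2 (K = 2*1 = 2)
W = 8 (W = 4*2 = 8)
M(R) = 3 + R (M(R) = (2*(R + 3))/2 = (2*(3 + R))/2 = (6 + 2*R)/2 = 3 + R)
X(z, C) = 11 (X(z, C) = 3 + 8 = 11)
q = 30225 (q = -3*(-10075) = 30225)
q + X(-187, 67) = 30225 + 11 = 30236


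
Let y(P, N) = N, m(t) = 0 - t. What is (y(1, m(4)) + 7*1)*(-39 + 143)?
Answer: 312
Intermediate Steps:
m(t) = -t
(y(1, m(4)) + 7*1)*(-39 + 143) = (-1*4 + 7*1)*(-39 + 143) = (-4 + 7)*104 = 3*104 = 312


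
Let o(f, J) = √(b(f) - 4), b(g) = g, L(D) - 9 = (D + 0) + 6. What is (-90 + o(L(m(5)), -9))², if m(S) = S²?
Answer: 7056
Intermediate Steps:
L(D) = 15 + D (L(D) = 9 + ((D + 0) + 6) = 9 + (D + 6) = 9 + (6 + D) = 15 + D)
o(f, J) = √(-4 + f) (o(f, J) = √(f - 4) = √(-4 + f))
(-90 + o(L(m(5)), -9))² = (-90 + √(-4 + (15 + 5²)))² = (-90 + √(-4 + (15 + 25)))² = (-90 + √(-4 + 40))² = (-90 + √36)² = (-90 + 6)² = (-84)² = 7056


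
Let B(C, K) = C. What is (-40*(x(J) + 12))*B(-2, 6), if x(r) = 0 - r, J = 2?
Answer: 800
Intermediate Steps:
x(r) = -r
(-40*(x(J) + 12))*B(-2, 6) = -40*(-1*2 + 12)*(-2) = -40*(-2 + 12)*(-2) = -40*10*(-2) = -400*(-2) = 800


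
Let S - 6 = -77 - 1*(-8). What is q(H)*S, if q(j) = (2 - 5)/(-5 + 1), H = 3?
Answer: -189/4 ≈ -47.250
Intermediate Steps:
q(j) = ¾ (q(j) = -3/(-4) = -3*(-¼) = ¾)
S = -63 (S = 6 + (-77 - 1*(-8)) = 6 + (-77 + 8) = 6 - 69 = -63)
q(H)*S = (¾)*(-63) = -189/4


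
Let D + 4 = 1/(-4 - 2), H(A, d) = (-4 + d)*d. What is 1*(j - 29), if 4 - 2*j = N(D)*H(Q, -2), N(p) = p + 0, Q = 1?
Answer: -2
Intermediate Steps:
H(A, d) = d*(-4 + d)
D = -25/6 (D = -4 + 1/(-4 - 2) = -4 + 1/(-6) = -4 - 1/6 = -25/6 ≈ -4.1667)
N(p) = p
j = 27 (j = 2 - (-25)*(-2*(-4 - 2))/12 = 2 - (-25)*(-2*(-6))/12 = 2 - (-25)*12/12 = 2 - 1/2*(-50) = 2 + 25 = 27)
1*(j - 29) = 1*(27 - 29) = 1*(-2) = -2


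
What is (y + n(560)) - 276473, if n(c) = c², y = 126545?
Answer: 163672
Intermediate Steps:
(y + n(560)) - 276473 = (126545 + 560²) - 276473 = (126545 + 313600) - 276473 = 440145 - 276473 = 163672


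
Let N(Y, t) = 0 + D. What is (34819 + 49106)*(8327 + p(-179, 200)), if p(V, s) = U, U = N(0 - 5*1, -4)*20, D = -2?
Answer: 695486475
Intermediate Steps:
N(Y, t) = -2 (N(Y, t) = 0 - 2 = -2)
U = -40 (U = -2*20 = -40)
p(V, s) = -40
(34819 + 49106)*(8327 + p(-179, 200)) = (34819 + 49106)*(8327 - 40) = 83925*8287 = 695486475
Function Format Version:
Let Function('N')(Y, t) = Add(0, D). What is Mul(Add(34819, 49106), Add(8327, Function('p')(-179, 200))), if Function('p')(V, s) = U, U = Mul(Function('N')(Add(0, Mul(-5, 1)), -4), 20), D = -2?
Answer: 695486475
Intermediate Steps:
Function('N')(Y, t) = -2 (Function('N')(Y, t) = Add(0, -2) = -2)
U = -40 (U = Mul(-2, 20) = -40)
Function('p')(V, s) = -40
Mul(Add(34819, 49106), Add(8327, Function('p')(-179, 200))) = Mul(Add(34819, 49106), Add(8327, -40)) = Mul(83925, 8287) = 695486475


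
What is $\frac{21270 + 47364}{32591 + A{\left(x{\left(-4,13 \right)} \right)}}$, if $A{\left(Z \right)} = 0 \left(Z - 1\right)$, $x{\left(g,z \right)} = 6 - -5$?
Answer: $\frac{68634}{32591} \approx 2.1059$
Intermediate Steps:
$x{\left(g,z \right)} = 11$ ($x{\left(g,z \right)} = 6 + 5 = 11$)
$A{\left(Z \right)} = 0$ ($A{\left(Z \right)} = 0 \left(-1 + Z\right) = 0$)
$\frac{21270 + 47364}{32591 + A{\left(x{\left(-4,13 \right)} \right)}} = \frac{21270 + 47364}{32591 + 0} = \frac{68634}{32591}$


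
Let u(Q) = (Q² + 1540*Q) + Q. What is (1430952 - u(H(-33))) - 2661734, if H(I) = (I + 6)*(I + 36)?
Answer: -1112522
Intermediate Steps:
H(I) = (6 + I)*(36 + I)
u(Q) = Q² + 1541*Q
(1430952 - u(H(-33))) - 2661734 = (1430952 - (216 + (-33)² + 42*(-33))*(1541 + (216 + (-33)² + 42*(-33)))) - 2661734 = (1430952 - (216 + 1089 - 1386)*(1541 + (216 + 1089 - 1386))) - 2661734 = (1430952 - (-81)*(1541 - 81)) - 2661734 = (1430952 - (-81)*1460) - 2661734 = (1430952 - 1*(-118260)) - 2661734 = (1430952 + 118260) - 2661734 = 1549212 - 2661734 = -1112522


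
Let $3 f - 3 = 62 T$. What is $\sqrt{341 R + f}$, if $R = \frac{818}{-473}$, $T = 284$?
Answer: $\frac{\sqrt{87874671}}{129} \approx 72.668$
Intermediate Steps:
$R = - \frac{818}{473}$ ($R = 818 \left(- \frac{1}{473}\right) = - \frac{818}{473} \approx -1.7294$)
$f = \frac{17611}{3}$ ($f = 1 + \frac{62 \cdot 284}{3} = 1 + \frac{1}{3} \cdot 17608 = 1 + \frac{17608}{3} = \frac{17611}{3} \approx 5870.3$)
$\sqrt{341 R + f} = \sqrt{341 \left(- \frac{818}{473}\right) + \frac{17611}{3}} = \sqrt{- \frac{25358}{43} + \frac{17611}{3}} = \sqrt{\frac{681199}{129}} = \frac{\sqrt{87874671}}{129}$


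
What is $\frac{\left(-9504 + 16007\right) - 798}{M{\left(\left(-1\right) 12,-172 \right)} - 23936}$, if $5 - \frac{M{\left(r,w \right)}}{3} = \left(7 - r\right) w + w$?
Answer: $- \frac{815}{1943} \approx -0.41945$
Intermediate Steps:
$M{\left(r,w \right)} = 15 - 3 w - 3 w \left(7 - r\right)$ ($M{\left(r,w \right)} = 15 - 3 \left(\left(7 - r\right) w + w\right) = 15 - 3 \left(w \left(7 - r\right) + w\right) = 15 - 3 \left(w + w \left(7 - r\right)\right) = 15 - \left(3 w + 3 w \left(7 - r\right)\right) = 15 - 3 w - 3 w \left(7 - r\right)$)
$\frac{\left(-9504 + 16007\right) - 798}{M{\left(\left(-1\right) 12,-172 \right)} - 23936} = \frac{\left(-9504 + 16007\right) - 798}{\left(15 - -4128 + 3 \left(\left(-1\right) 12\right) \left(-172\right)\right) - 23936} = \frac{6503 - 798}{\left(15 + 4128 + 3 \left(-12\right) \left(-172\right)\right) - 23936} = \frac{5705}{\left(15 + 4128 + 6192\right) - 23936} = \frac{5705}{10335 - 23936} = \frac{5705}{-13601} = 5705 \left(- \frac{1}{13601}\right) = - \frac{815}{1943}$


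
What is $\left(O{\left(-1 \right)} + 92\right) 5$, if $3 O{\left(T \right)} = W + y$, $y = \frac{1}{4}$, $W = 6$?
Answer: $\frac{5645}{12} \approx 470.42$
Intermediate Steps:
$y = \frac{1}{4} \approx 0.25$
$O{\left(T \right)} = \frac{25}{12}$ ($O{\left(T \right)} = \frac{6 + \frac{1}{4}}{3} = \frac{1}{3} \cdot \frac{25}{4} = \frac{25}{12}$)
$\left(O{\left(-1 \right)} + 92\right) 5 = \left(\frac{25}{12} + 92\right) 5 = \frac{1129}{12} \cdot 5 = \frac{5645}{12}$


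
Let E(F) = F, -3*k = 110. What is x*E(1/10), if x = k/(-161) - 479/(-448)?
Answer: 40091/309120 ≈ 0.12969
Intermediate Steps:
k = -110/3 (k = -⅓*110 = -110/3 ≈ -36.667)
x = 40091/30912 (x = -110/3/(-161) - 479/(-448) = -110/3*(-1/161) - 479*(-1/448) = 110/483 + 479/448 = 40091/30912 ≈ 1.2969)
x*E(1/10) = (40091/30912)/10 = (40091/30912)*(⅒) = 40091/309120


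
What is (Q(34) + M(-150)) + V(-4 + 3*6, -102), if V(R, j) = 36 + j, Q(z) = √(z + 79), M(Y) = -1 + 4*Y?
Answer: -667 + √113 ≈ -656.37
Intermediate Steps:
Q(z) = √(79 + z)
(Q(34) + M(-150)) + V(-4 + 3*6, -102) = (√(79 + 34) + (-1 + 4*(-150))) + (36 - 102) = (√113 + (-1 - 600)) - 66 = (√113 - 601) - 66 = (-601 + √113) - 66 = -667 + √113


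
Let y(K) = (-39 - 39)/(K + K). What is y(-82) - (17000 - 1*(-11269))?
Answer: -2318019/82 ≈ -28269.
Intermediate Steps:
y(K) = -39/K (y(K) = -78*1/(2*K) = -39/K)
y(-82) - (17000 - 1*(-11269)) = -39/(-82) - (17000 - 1*(-11269)) = -39*(-1/82) - (17000 + 11269) = 39/82 - 1*28269 = 39/82 - 28269 = -2318019/82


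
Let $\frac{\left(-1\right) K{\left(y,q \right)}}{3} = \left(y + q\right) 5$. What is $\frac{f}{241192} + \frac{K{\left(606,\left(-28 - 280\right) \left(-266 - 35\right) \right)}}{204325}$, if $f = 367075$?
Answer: $- \frac{52519250989}{9856311080} \approx -5.3285$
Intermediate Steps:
$K{\left(y,q \right)} = - 15 q - 15 y$ ($K{\left(y,q \right)} = - 3 \left(y + q\right) 5 = - 3 \left(q + y\right) 5 = - 3 \left(5 q + 5 y\right) = - 15 q - 15 y$)
$\frac{f}{241192} + \frac{K{\left(606,\left(-28 - 280\right) \left(-266 - 35\right) \right)}}{204325} = \frac{367075}{241192} + \frac{- 15 \left(-28 - 280\right) \left(-266 - 35\right) - 9090}{204325} = 367075 \cdot \frac{1}{241192} + \left(- 15 \left(\left(-308\right) \left(-301\right)\right) - 9090\right) \frac{1}{204325} = \frac{367075}{241192} + \left(\left(-15\right) 92708 - 9090\right) \frac{1}{204325} = \frac{367075}{241192} + \left(-1390620 - 9090\right) \frac{1}{204325} = \frac{367075}{241192} - \frac{279942}{40865} = - \frac{52519250989}{9856311080}$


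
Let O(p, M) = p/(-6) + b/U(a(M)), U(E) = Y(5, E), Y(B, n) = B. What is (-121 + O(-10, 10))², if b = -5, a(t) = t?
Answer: 130321/9 ≈ 14480.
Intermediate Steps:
U(E) = 5
O(p, M) = -1 - p/6 (O(p, M) = p/(-6) - 5/5 = p*(-⅙) - 5*⅕ = -p/6 - 1 = -1 - p/6)
(-121 + O(-10, 10))² = (-121 + (-1 - ⅙*(-10)))² = (-121 + (-1 + 5/3))² = (-121 + ⅔)² = (-361/3)² = 130321/9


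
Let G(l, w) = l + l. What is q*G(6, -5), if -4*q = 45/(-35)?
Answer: 27/7 ≈ 3.8571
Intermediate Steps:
G(l, w) = 2*l
q = 9/28 (q = -45/(4*(-35)) = -45*(-1)/(4*35) = -¼*(-9/7) = 9/28 ≈ 0.32143)
q*G(6, -5) = 9*(2*6)/28 = (9/28)*12 = 27/7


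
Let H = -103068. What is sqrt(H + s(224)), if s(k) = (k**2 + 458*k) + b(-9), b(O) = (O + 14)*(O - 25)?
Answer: sqrt(49530) ≈ 222.55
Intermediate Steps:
b(O) = (-25 + O)*(14 + O) (b(O) = (14 + O)*(-25 + O) = (-25 + O)*(14 + O))
s(k) = -170 + k**2 + 458*k (s(k) = (k**2 + 458*k) + (-350 + (-9)**2 - 11*(-9)) = (k**2 + 458*k) + (-350 + 81 + 99) = (k**2 + 458*k) - 170 = -170 + k**2 + 458*k)
sqrt(H + s(224)) = sqrt(-103068 + (-170 + 224**2 + 458*224)) = sqrt(-103068 + (-170 + 50176 + 102592)) = sqrt(-103068 + 152598) = sqrt(49530)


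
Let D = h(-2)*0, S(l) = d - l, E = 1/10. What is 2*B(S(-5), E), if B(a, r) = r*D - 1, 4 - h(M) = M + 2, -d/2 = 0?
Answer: -2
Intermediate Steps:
d = 0 (d = -2*0 = 0)
h(M) = 2 - M (h(M) = 4 - (M + 2) = 4 - (2 + M) = 4 + (-2 - M) = 2 - M)
E = ⅒ ≈ 0.10000
S(l) = -l (S(l) = 0 - l = -l)
D = 0 (D = (2 - 1*(-2))*0 = (2 + 2)*0 = 4*0 = 0)
B(a, r) = -1 (B(a, r) = r*0 - 1 = 0 - 1 = -1)
2*B(S(-5), E) = 2*(-1) = -2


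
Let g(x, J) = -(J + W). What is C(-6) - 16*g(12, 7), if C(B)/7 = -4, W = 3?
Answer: 132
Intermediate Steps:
C(B) = -28 (C(B) = 7*(-4) = -28)
g(x, J) = -3 - J (g(x, J) = -(J + 3) = -(3 + J) = -3 - J)
C(-6) - 16*g(12, 7) = -28 - 16*(-3 - 1*7) = -28 - 16*(-3 - 7) = -28 - 16*(-10) = -28 + 160 = 132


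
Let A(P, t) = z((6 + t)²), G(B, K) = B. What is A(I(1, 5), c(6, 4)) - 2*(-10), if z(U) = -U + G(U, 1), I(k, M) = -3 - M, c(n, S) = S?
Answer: 20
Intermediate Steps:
z(U) = 0 (z(U) = -U + U = 0)
A(P, t) = 0
A(I(1, 5), c(6, 4)) - 2*(-10) = 0 - 2*(-10) = 0 + 20 = 20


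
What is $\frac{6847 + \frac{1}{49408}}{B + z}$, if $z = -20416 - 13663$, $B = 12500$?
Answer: $- \frac{338296577}{1066175232} \approx -0.3173$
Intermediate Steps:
$z = -34079$
$\frac{6847 + \frac{1}{49408}}{B + z} = \frac{6847 + \frac{1}{49408}}{12500 - 34079} = \frac{6847 + \frac{1}{49408}}{-21579} = \frac{338296577}{49408} \left(- \frac{1}{21579}\right) = - \frac{338296577}{1066175232}$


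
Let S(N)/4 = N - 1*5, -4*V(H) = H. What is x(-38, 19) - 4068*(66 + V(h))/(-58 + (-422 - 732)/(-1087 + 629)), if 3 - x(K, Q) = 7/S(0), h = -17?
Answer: 87313993/16940 ≈ 5154.3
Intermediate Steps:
V(H) = -H/4
S(N) = -20 + 4*N (S(N) = 4*(N - 1*5) = 4*(N - 5) = 4*(-5 + N) = -20 + 4*N)
x(K, Q) = 67/20 (x(K, Q) = 3 - 7/(-20 + 4*0) = 3 - 7/(-20 + 0) = 3 - 7/(-20) = 3 - 7*(-1)/20 = 3 - 1*(-7/20) = 3 + 7/20 = 67/20)
x(-38, 19) - 4068*(66 + V(h))/(-58 + (-422 - 732)/(-1087 + 629)) = 67/20 - 4068*(66 - 1/4*(-17))/(-58 + (-422 - 732)/(-1087 + 629)) = 67/20 - 4068*(66 + 17/4)/(-58 - 1154/(-458)) = 67/20 - 4068*281/(4*(-58 - 1154*(-1/458))) = 67/20 - 4068*281/(4*(-58 + 577/229)) = 67/20 - 4068/((-12705/229*4/281)) = 67/20 - 4068/(-50820/64349) = 67/20 - 4068*(-64349/50820) = 67/20 + 21814311/4235 = 87313993/16940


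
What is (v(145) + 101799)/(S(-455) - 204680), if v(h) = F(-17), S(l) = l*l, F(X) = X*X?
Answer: 14584/335 ≈ 43.534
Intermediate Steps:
F(X) = X**2
S(l) = l**2
v(h) = 289 (v(h) = (-17)**2 = 289)
(v(145) + 101799)/(S(-455) - 204680) = (289 + 101799)/((-455)**2 - 204680) = 102088/(207025 - 204680) = 102088/2345 = 102088*(1/2345) = 14584/335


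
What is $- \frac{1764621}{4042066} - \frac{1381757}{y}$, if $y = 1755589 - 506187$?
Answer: $- \frac{278209785593}{180363048019} \approx -1.5425$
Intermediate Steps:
$y = 1249402$
$- \frac{1764621}{4042066} - \frac{1381757}{y} = - \frac{1764621}{4042066} - \frac{1381757}{1249402} = - \frac{278209785593}{180363048019}$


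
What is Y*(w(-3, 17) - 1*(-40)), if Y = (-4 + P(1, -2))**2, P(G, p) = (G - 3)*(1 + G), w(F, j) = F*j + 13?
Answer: 128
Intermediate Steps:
w(F, j) = 13 + F*j
P(G, p) = (1 + G)*(-3 + G) (P(G, p) = (-3 + G)*(1 + G) = (1 + G)*(-3 + G))
Y = 64 (Y = (-4 + (-3 + 1**2 - 2*1))**2 = (-4 + (-3 + 1 - 2))**2 = (-4 - 4)**2 = (-8)**2 = 64)
Y*(w(-3, 17) - 1*(-40)) = 64*((13 - 3*17) - 1*(-40)) = 64*((13 - 51) + 40) = 64*(-38 + 40) = 64*2 = 128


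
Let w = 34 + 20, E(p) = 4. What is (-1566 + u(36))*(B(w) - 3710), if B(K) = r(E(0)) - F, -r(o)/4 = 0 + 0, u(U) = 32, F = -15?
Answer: 5668130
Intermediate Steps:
r(o) = 0 (r(o) = -4*(0 + 0) = -4*0 = 0)
w = 54
B(K) = 15 (B(K) = 0 - 1*(-15) = 0 + 15 = 15)
(-1566 + u(36))*(B(w) - 3710) = (-1566 + 32)*(15 - 3710) = -1534*(-3695) = 5668130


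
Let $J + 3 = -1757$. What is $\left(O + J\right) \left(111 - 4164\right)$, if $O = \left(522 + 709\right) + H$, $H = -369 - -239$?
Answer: $2670927$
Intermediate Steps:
$J = -1760$ ($J = -3 - 1757 = -1760$)
$H = -130$ ($H = -369 + 239 = -130$)
$O = 1101$ ($O = \left(522 + 709\right) - 130 = 1231 - 130 = 1101$)
$\left(O + J\right) \left(111 - 4164\right) = \left(1101 - 1760\right) \left(111 - 4164\right) = \left(-659\right) \left(-4053\right) = 2670927$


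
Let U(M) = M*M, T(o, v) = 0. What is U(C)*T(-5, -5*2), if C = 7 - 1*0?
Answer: 0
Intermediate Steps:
C = 7 (C = 7 + 0 = 7)
U(M) = M²
U(C)*T(-5, -5*2) = 7²*0 = 49*0 = 0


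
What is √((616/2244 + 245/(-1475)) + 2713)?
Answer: 2*√153529395555/15045 ≈ 52.088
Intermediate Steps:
√((616/2244 + 245/(-1475)) + 2713) = √((616*(1/2244) + 245*(-1/1475)) + 2713) = √((14/51 - 49/295) + 2713) = √(1631/15045 + 2713) = √(40818716/15045) = 2*√153529395555/15045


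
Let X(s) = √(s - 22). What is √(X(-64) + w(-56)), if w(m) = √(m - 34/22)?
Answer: √11*√I*√(√6963 + 11*√86)/11 ≈ 2.9034 + 2.9034*I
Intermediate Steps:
w(m) = √(-17/11 + m) (w(m) = √(m - 34*1/22) = √(m - 17/11) = √(-17/11 + m))
X(s) = √(-22 + s)
√(X(-64) + w(-56)) = √(√(-22 - 64) + √(-187 + 121*(-56))/11) = √(√(-86) + √(-187 - 6776)/11) = √(I*√86 + √(-6963)/11) = √(I*√86 + (I*√6963)/11) = √(I*√86 + I*√6963/11)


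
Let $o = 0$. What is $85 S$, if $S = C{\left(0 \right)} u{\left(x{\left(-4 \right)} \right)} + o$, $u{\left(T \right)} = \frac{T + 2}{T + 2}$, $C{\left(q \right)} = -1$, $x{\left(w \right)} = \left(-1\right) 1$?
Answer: $-85$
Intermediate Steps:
$x{\left(w \right)} = -1$
$u{\left(T \right)} = 1$ ($u{\left(T \right)} = \frac{2 + T}{2 + T} = 1$)
$S = -1$ ($S = \left(-1\right) 1 + 0 = -1 + 0 = -1$)
$85 S = 85 \left(-1\right) = -85$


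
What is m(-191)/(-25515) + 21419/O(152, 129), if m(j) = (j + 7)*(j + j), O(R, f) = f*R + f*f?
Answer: -667121309/308297745 ≈ -2.1639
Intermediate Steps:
O(R, f) = f**2 + R*f (O(R, f) = R*f + f**2 = f**2 + R*f)
m(j) = 2*j*(7 + j) (m(j) = (7 + j)*(2*j) = 2*j*(7 + j))
m(-191)/(-25515) + 21419/O(152, 129) = (2*(-191)*(7 - 191))/(-25515) + 21419/((129*(152 + 129))) = (2*(-191)*(-184))*(-1/25515) + 21419/((129*281)) = 70288*(-1/25515) + 21419/36249 = -70288/25515 + 21419*(1/36249) = -70288/25515 + 21419/36249 = -667121309/308297745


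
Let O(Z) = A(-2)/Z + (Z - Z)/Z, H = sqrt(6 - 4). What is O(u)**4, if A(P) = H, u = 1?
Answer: 4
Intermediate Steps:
H = sqrt(2) ≈ 1.4142
A(P) = sqrt(2)
O(Z) = sqrt(2)/Z (O(Z) = sqrt(2)/Z + (Z - Z)/Z = sqrt(2)/Z + 0/Z = sqrt(2)/Z + 0 = sqrt(2)/Z)
O(u)**4 = (sqrt(2)/1)**4 = (sqrt(2)*1)**4 = (sqrt(2))**4 = 4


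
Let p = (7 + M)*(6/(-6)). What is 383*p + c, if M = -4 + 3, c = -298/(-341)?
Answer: -783320/341 ≈ -2297.1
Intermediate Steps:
c = 298/341 (c = -298*(-1/341) = 298/341 ≈ 0.87390)
M = -1
p = -6 (p = (7 - 1)*(6/(-6)) = 6*(6*(-⅙)) = 6*(-1) = -6)
383*p + c = 383*(-6) + 298/341 = -2298 + 298/341 = -783320/341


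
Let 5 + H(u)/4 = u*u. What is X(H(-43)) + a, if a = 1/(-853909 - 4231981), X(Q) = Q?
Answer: 37513524639/5085890 ≈ 7376.0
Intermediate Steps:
H(u) = -20 + 4*u² (H(u) = -20 + 4*(u*u) = -20 + 4*u²)
a = -1/5085890 (a = 1/(-5085890) = -1/5085890 ≈ -1.9662e-7)
X(H(-43)) + a = (-20 + 4*(-43)²) - 1/5085890 = (-20 + 4*1849) - 1/5085890 = (-20 + 7396) - 1/5085890 = 7376 - 1/5085890 = 37513524639/5085890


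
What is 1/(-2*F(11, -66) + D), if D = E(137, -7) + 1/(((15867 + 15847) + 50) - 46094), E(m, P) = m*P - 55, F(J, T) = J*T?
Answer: 14330/6276539 ≈ 0.0022831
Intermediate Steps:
E(m, P) = -55 + P*m (E(m, P) = P*m - 55 = -55 + P*m)
D = -14530621/14330 (D = (-55 - 7*137) + 1/(((15867 + 15847) + 50) - 46094) = (-55 - 959) + 1/((31714 + 50) - 46094) = -1014 + 1/(31764 - 46094) = -1014 + 1/(-14330) = -1014 - 1/14330 = -14530621/14330 ≈ -1014.0)
1/(-2*F(11, -66) + D) = 1/(-22*(-66) - 14530621/14330) = 1/(-2*(-726) - 14530621/14330) = 1/(1452 - 14530621/14330) = 1/(6276539/14330) = 14330/6276539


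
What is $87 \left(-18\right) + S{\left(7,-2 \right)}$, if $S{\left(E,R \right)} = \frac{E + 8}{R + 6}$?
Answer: $- \frac{6249}{4} \approx -1562.3$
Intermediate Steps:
$S{\left(E,R \right)} = \frac{8 + E}{6 + R}$
$87 \left(-18\right) + S{\left(7,-2 \right)} = 87 \left(-18\right) + \frac{8 + 7}{6 - 2} = -1566 + \frac{1}{4} \cdot 15 = -1566 + \frac{15}{4} = - \frac{6249}{4}$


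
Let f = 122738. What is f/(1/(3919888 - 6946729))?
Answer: -371508410658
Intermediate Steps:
f/(1/(3919888 - 6946729)) = 122738/(1/(3919888 - 6946729)) = 122738/(1/(-3026841)) = 122738/(-1/3026841) = 122738*(-3026841) = -371508410658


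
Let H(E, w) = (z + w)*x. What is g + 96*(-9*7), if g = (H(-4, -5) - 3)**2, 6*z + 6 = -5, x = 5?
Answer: -167999/36 ≈ -4666.6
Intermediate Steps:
z = -11/6 (z = -1 + (1/6)*(-5) = -1 - 5/6 = -11/6 ≈ -1.8333)
H(E, w) = -55/6 + 5*w (H(E, w) = (-11/6 + w)*5 = -55/6 + 5*w)
g = 49729/36 (g = ((-55/6 + 5*(-5)) - 3)**2 = ((-55/6 - 25) - 3)**2 = (-205/6 - 3)**2 = (-223/6)**2 = 49729/36 ≈ 1381.4)
g + 96*(-9*7) = 49729/36 + 96*(-9*7) = 49729/36 + 96*(-63) = 49729/36 - 6048 = -167999/36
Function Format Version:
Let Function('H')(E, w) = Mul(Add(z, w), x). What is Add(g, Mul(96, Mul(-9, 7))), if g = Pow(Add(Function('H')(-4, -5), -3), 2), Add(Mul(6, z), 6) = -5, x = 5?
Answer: Rational(-167999, 36) ≈ -4666.6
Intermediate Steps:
z = Rational(-11, 6) (z = Add(-1, Mul(Rational(1, 6), -5)) = Add(-1, Rational(-5, 6)) = Rational(-11, 6) ≈ -1.8333)
Function('H')(E, w) = Add(Rational(-55, 6), Mul(5, w)) (Function('H')(E, w) = Mul(Add(Rational(-11, 6), w), 5) = Add(Rational(-55, 6), Mul(5, w)))
g = Rational(49729, 36) (g = Pow(Add(Add(Rational(-55, 6), Mul(5, -5)), -3), 2) = Pow(Add(Add(Rational(-55, 6), -25), -3), 2) = Pow(Add(Rational(-205, 6), -3), 2) = Pow(Rational(-223, 6), 2) = Rational(49729, 36) ≈ 1381.4)
Add(g, Mul(96, Mul(-9, 7))) = Add(Rational(49729, 36), Mul(96, Mul(-9, 7))) = Add(Rational(49729, 36), Mul(96, -63)) = Add(Rational(49729, 36), -6048) = Rational(-167999, 36)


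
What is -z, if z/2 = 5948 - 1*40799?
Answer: 69702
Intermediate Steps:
z = -69702 (z = 2*(5948 - 1*40799) = 2*(5948 - 40799) = 2*(-34851) = -69702)
-z = -1*(-69702) = 69702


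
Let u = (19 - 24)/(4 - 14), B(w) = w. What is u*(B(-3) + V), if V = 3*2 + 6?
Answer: 9/2 ≈ 4.5000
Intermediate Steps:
V = 12 (V = 6 + 6 = 12)
u = ½ (u = -5/(-10) = -5*(-⅒) = ½ ≈ 0.50000)
u*(B(-3) + V) = (-3 + 12)/2 = (½)*9 = 9/2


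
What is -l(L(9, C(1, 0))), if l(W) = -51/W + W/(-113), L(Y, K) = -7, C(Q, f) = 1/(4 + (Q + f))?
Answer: -5812/791 ≈ -7.3477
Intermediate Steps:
C(Q, f) = 1/(4 + Q + f)
l(W) = -51/W - W/113 (l(W) = -51/W + W*(-1/113) = -51/W - W/113)
-l(L(9, C(1, 0))) = -(-51/(-7) - 1/113*(-7)) = -(-51*(-⅐) + 7/113) = -(51/7 + 7/113) = -1*5812/791 = -5812/791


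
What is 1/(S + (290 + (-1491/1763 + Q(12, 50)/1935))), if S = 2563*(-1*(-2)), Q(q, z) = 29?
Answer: 79335/429612454 ≈ 0.00018467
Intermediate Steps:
S = 5126 (S = 2563*2 = 5126)
1/(S + (290 + (-1491/1763 + Q(12, 50)/1935))) = 1/(5126 + (290 + (-1491/1763 + 29/1935))) = 1/(5126 + (290 - 65906/79335)) = 1/(5126 + 22941244/79335) = 1/(429612454/79335) = 79335/429612454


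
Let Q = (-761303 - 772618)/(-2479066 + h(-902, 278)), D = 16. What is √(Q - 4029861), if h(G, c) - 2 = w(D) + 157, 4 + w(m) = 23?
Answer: I*√687861986003871126/413148 ≈ 2007.5*I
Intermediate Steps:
w(m) = 19 (w(m) = -4 + 23 = 19)
h(G, c) = 178 (h(G, c) = 2 + (19 + 157) = 2 + 176 = 178)
Q = 511307/826296 (Q = (-761303 - 772618)/(-2479066 + 178) = -1533921/(-2478888) = -1533921*(-1/2478888) = 511307/826296 ≈ 0.61879)
√(Q - 4029861) = √(511307/826296 - 4029861) = √(-3329857513549/826296) = I*√687861986003871126/413148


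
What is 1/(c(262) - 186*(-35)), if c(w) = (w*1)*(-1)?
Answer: 1/6248 ≈ 0.00016005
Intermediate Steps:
c(w) = -w (c(w) = w*(-1) = -w)
1/(c(262) - 186*(-35)) = 1/(-1*262 - 186*(-35)) = 1/(-262 + 6510) = 1/6248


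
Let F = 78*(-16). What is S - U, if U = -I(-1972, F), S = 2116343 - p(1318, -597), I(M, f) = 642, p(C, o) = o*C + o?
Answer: 2904428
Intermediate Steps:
p(C, o) = o + C*o (p(C, o) = C*o + o = o + C*o)
F = -1248
S = 2903786 (S = 2116343 - (-597)*(1 + 1318) = 2116343 - (-597)*1319 = 2116343 - 1*(-787443) = 2116343 + 787443 = 2903786)
U = -642 (U = -1*642 = -642)
S - U = 2903786 - 1*(-642) = 2903786 + 642 = 2904428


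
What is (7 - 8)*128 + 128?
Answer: 0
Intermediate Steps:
(7 - 8)*128 + 128 = -1*128 + 128 = -128 + 128 = 0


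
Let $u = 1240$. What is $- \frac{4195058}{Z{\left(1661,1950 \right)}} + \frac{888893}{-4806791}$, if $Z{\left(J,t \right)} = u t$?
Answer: $- \frac{11157055156439}{5811410319000} \approx -1.9199$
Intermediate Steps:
$Z{\left(J,t \right)} = 1240 t$
$- \frac{4195058}{Z{\left(1661,1950 \right)}} + \frac{888893}{-4806791} = - \frac{4195058}{1240 \cdot 1950} + \frac{888893}{-4806791} = - \frac{4195058}{2418000} + 888893 \left(- \frac{1}{4806791}\right) = \left(-4195058\right) \frac{1}{2418000} - \frac{888893}{4806791} = - \frac{2097529}{1209000} - \frac{888893}{4806791} = - \frac{11157055156439}{5811410319000}$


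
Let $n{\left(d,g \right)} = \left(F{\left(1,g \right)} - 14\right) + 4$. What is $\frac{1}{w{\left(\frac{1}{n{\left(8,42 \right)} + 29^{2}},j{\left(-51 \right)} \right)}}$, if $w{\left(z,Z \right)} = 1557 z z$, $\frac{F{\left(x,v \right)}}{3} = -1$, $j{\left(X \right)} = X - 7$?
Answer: $\frac{76176}{173} \approx 440.32$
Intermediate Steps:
$j{\left(X \right)} = -7 + X$ ($j{\left(X \right)} = X - 7 = -7 + X$)
$F{\left(x,v \right)} = -3$ ($F{\left(x,v \right)} = 3 \left(-1\right) = -3$)
$n{\left(d,g \right)} = -13$ ($n{\left(d,g \right)} = \left(-3 - 14\right) + 4 = -17 + 4 = -13$)
$w{\left(z,Z \right)} = 1557 z^{2}$
$\frac{1}{w{\left(\frac{1}{n{\left(8,42 \right)} + 29^{2}},j{\left(-51 \right)} \right)}} = \frac{1}{1557 \left(\frac{1}{-13 + 29^{2}}\right)^{2}} = \frac{1}{1557 \left(\frac{1}{-13 + 841}\right)^{2}} = \frac{1}{1557 \left(\frac{1}{828}\right)^{2}} = \frac{1}{1557 \cdot \frac{1}{685584}} = \frac{1}{\frac{173}{76176}} = \frac{76176}{173}$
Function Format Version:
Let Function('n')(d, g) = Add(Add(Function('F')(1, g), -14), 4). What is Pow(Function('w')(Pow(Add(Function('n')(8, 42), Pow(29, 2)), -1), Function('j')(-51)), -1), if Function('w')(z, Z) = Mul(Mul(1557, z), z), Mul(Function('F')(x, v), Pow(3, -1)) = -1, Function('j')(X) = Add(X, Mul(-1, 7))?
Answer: Rational(76176, 173) ≈ 440.32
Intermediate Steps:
Function('j')(X) = Add(-7, X) (Function('j')(X) = Add(X, -7) = Add(-7, X))
Function('F')(x, v) = -3 (Function('F')(x, v) = Mul(3, -1) = -3)
Function('n')(d, g) = -13 (Function('n')(d, g) = Add(Add(-3, -14), 4) = Add(-17, 4) = -13)
Function('w')(z, Z) = Mul(1557, Pow(z, 2))
Pow(Function('w')(Pow(Add(Function('n')(8, 42), Pow(29, 2)), -1), Function('j')(-51)), -1) = Pow(Mul(1557, Pow(Pow(Add(-13, Pow(29, 2)), -1), 2)), -1) = Pow(Mul(1557, Pow(Pow(Add(-13, 841), -1), 2)), -1) = Pow(Mul(1557, Pow(Pow(828, -1), 2)), -1) = Pow(Mul(1557, Pow(Rational(1, 828), 2)), -1) = Pow(Mul(1557, Rational(1, 685584)), -1) = Pow(Rational(173, 76176), -1) = Rational(76176, 173)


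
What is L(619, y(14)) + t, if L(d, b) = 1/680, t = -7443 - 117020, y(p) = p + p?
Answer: -84634839/680 ≈ -1.2446e+5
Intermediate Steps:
y(p) = 2*p
t = -124463
L(d, b) = 1/680
L(619, y(14)) + t = 1/680 - 124463 = -84634839/680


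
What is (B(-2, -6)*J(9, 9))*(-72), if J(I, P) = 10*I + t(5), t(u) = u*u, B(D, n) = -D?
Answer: -16560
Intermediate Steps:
t(u) = u²
J(I, P) = 25 + 10*I (J(I, P) = 10*I + 5² = 10*I + 25 = 25 + 10*I)
(B(-2, -6)*J(9, 9))*(-72) = ((-1*(-2))*(25 + 10*9))*(-72) = (2*(25 + 90))*(-72) = (2*115)*(-72) = 230*(-72) = -16560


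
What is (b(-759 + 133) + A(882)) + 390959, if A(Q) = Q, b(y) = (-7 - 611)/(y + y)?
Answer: 245292775/626 ≈ 3.9184e+5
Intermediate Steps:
b(y) = -309/y (b(y) = -618*1/(2*y) = -309/y)
(b(-759 + 133) + A(882)) + 390959 = (-309/(-759 + 133) + 882) + 390959 = (-309/(-626) + 882) + 390959 = (-309*(-1/626) + 882) + 390959 = (309/626 + 882) + 390959 = 552441/626 + 390959 = 245292775/626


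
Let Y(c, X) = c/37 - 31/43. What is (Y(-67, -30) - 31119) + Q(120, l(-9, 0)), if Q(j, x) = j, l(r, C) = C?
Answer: -49323437/1591 ≈ -31002.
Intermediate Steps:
Y(c, X) = -31/43 + c/37 (Y(c, X) = c*(1/37) - 31*1/43 = c/37 - 31/43 = -31/43 + c/37)
(Y(-67, -30) - 31119) + Q(120, l(-9, 0)) = ((-31/43 + (1/37)*(-67)) - 31119) + 120 = ((-31/43 - 67/37) - 31119) + 120 = (-4028/1591 - 31119) + 120 = -49514357/1591 + 120 = -49323437/1591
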